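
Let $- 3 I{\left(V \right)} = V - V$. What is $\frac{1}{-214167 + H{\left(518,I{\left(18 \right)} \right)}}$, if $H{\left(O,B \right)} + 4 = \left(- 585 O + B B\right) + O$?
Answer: $- \frac{1}{516683} \approx -1.9354 \cdot 10^{-6}$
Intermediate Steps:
$I{\left(V \right)} = 0$ ($I{\left(V \right)} = - \frac{V - V}{3} = \left(- \frac{1}{3}\right) 0 = 0$)
$H{\left(O,B \right)} = -4 + B^{2} - 584 O$ ($H{\left(O,B \right)} = -4 + \left(\left(- 585 O + B B\right) + O\right) = -4 + \left(\left(- 585 O + B^{2}\right) + O\right) = -4 + \left(\left(B^{2} - 585 O\right) + O\right) = -4 + \left(B^{2} - 584 O\right) = -4 + B^{2} - 584 O$)
$\frac{1}{-214167 + H{\left(518,I{\left(18 \right)} \right)}} = \frac{1}{-214167 - \left(302516 + 0\right)} = \frac{1}{-214167 - 302516} = \frac{1}{-516683} = - \frac{1}{516683}$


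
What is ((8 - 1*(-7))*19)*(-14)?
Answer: -3990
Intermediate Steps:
((8 - 1*(-7))*19)*(-14) = ((8 + 7)*19)*(-14) = (15*19)*(-14) = 285*(-14) = -3990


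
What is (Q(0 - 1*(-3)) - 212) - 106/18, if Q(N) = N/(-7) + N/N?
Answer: -13691/63 ≈ -217.32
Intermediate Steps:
Q(N) = 1 - N/7 (Q(N) = N*(-⅐) + 1 = -N/7 + 1 = 1 - N/7)
(Q(0 - 1*(-3)) - 212) - 106/18 = ((1 - (0 - 1*(-3))/7) - 212) - 106/18 = ((1 - (0 + 3)/7) - 212) - 106*1/18 = ((1 - ⅐*3) - 212) - 53/9 = ((1 - 3/7) - 212) - 53/9 = (4/7 - 212) - 53/9 = -1480/7 - 53/9 = -13691/63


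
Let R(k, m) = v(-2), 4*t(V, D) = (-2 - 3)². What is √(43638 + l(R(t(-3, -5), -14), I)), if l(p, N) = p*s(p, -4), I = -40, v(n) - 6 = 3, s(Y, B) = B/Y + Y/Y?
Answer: √43643 ≈ 208.91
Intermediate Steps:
t(V, D) = 25/4 (t(V, D) = (-2 - 3)²/4 = (¼)*(-5)² = (¼)*25 = 25/4)
s(Y, B) = 1 + B/Y (s(Y, B) = B/Y + 1 = 1 + B/Y)
v(n) = 9 (v(n) = 6 + 3 = 9)
R(k, m) = 9
l(p, N) = -4 + p (l(p, N) = p*((-4 + p)/p) = -4 + p)
√(43638 + l(R(t(-3, -5), -14), I)) = √(43638 + (-4 + 9)) = √(43638 + 5) = √43643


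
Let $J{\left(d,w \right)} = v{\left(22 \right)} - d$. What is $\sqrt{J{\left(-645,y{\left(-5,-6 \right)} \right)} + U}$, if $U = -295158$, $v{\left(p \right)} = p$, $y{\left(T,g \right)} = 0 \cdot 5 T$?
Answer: $17 i \sqrt{1019} \approx 542.67 i$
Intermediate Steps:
$y{\left(T,g \right)} = 0$ ($y{\left(T,g \right)} = 0 T = 0$)
$J{\left(d,w \right)} = 22 - d$
$\sqrt{J{\left(-645,y{\left(-5,-6 \right)} \right)} + U} = \sqrt{\left(22 - -645\right) - 295158} = \sqrt{\left(22 + 645\right) - 295158} = \sqrt{667 - 295158} = \sqrt{-294491} = 17 i \sqrt{1019}$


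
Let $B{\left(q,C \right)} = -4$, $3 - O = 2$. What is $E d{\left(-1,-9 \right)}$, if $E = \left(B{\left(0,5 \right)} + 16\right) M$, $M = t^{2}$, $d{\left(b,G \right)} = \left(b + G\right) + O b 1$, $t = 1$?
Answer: $-132$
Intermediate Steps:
$O = 1$ ($O = 3 - 2 = 1$)
$d{\left(b,G \right)} = G + 2 b$ ($d{\left(b,G \right)} = \left(b + G\right) + 1 b 1 = \left(G + b\right) + b 1 = \left(G + b\right) + b = G + 2 b$)
$M = 1$ ($M = 1^{2} = 1$)
$E = 12$ ($E = \left(-4 + 16\right) 1 = 12 \cdot 1 = 12$)
$E d{\left(-1,-9 \right)} = 12 \left(-9 + 2 \left(-1\right)\right) = 12 \left(-9 - 2\right) = 12 \left(-11\right) = -132$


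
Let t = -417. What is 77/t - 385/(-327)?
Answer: 45122/45453 ≈ 0.99272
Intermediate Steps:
77/t - 385/(-327) = 77/(-417) - 385/(-327) = 77*(-1/417) - 385*(-1/327) = -77/417 + 385/327 = 45122/45453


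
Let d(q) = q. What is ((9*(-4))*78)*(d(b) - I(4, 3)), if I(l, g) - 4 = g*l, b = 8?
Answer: 22464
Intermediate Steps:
I(l, g) = 4 + g*l
((9*(-4))*78)*(d(b) - I(4, 3)) = ((9*(-4))*78)*(8 - (4 + 3*4)) = (-36*78)*(8 - (4 + 12)) = -2808*(8 - 1*16) = -2808*(8 - 16) = -2808*(-8) = 22464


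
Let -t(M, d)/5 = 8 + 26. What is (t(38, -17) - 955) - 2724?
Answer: -3849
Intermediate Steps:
t(M, d) = -170 (t(M, d) = -5*(8 + 26) = -5*34 = -170)
(t(38, -17) - 955) - 2724 = (-170 - 955) - 2724 = -1125 - 2724 = -3849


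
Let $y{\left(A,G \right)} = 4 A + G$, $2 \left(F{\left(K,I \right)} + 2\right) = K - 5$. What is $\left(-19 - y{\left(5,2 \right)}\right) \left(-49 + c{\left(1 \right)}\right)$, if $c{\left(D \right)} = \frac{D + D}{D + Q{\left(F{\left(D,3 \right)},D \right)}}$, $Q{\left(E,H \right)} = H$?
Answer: $1968$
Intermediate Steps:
$F{\left(K,I \right)} = - \frac{9}{2} + \frac{K}{2}$ ($F{\left(K,I \right)} = -2 + \frac{K - 5}{2} = -2 + \frac{-5 + K}{2} = -2 + \left(- \frac{5}{2} + \frac{K}{2}\right) = - \frac{9}{2} + \frac{K}{2}$)
$y{\left(A,G \right)} = G + 4 A$
$c{\left(D \right)} = 1$ ($c{\left(D \right)} = \frac{D + D}{D + D} = \frac{2 D}{2 D} = 2 D \frac{1}{2 D} = 1$)
$\left(-19 - y{\left(5,2 \right)}\right) \left(-49 + c{\left(1 \right)}\right) = \left(-19 - \left(2 + 4 \cdot 5\right)\right) \left(-49 + 1\right) = \left(-19 - \left(2 + 20\right)\right) \left(-48\right) = \left(-19 - 22\right) \left(-48\right) = \left(-41\right) \left(-48\right) = 1968$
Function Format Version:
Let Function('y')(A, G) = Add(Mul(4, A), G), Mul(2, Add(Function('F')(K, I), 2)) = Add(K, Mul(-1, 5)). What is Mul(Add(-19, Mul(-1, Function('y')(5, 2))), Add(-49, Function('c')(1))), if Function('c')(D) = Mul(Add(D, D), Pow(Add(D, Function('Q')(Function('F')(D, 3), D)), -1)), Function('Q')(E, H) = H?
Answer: 1968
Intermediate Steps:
Function('F')(K, I) = Add(Rational(-9, 2), Mul(Rational(1, 2), K)) (Function('F')(K, I) = Add(-2, Mul(Rational(1, 2), Add(K, Mul(-1, 5)))) = Add(-2, Mul(Rational(1, 2), Add(K, -5))) = Add(-2, Mul(Rational(1, 2), Add(-5, K))) = Add(-2, Add(Rational(-5, 2), Mul(Rational(1, 2), K))) = Add(Rational(-9, 2), Mul(Rational(1, 2), K)))
Function('y')(A, G) = Add(G, Mul(4, A))
Function('c')(D) = 1 (Function('c')(D) = Mul(Add(D, D), Pow(Add(D, D), -1)) = Mul(Mul(2, D), Pow(Mul(2, D), -1)) = Mul(Mul(2, D), Mul(Rational(1, 2), Pow(D, -1))) = 1)
Mul(Add(-19, Mul(-1, Function('y')(5, 2))), Add(-49, Function('c')(1))) = Mul(Add(-19, Mul(-1, Add(2, Mul(4, 5)))), Add(-49, 1)) = Mul(Add(-19, Mul(-1, Add(2, 20))), -48) = Mul(Add(-19, Mul(-1, 22)), -48) = Mul(Add(-19, -22), -48) = Mul(-41, -48) = 1968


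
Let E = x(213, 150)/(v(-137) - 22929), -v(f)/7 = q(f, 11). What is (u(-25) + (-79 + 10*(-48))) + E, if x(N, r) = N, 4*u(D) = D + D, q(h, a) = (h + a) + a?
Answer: -12644079/22124 ≈ -571.51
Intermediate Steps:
q(h, a) = h + 2*a (q(h, a) = (a + h) + a = h + 2*a)
u(D) = D/2 (u(D) = (D + D)/4 = (2*D)/4 = D/2)
v(f) = -154 - 7*f (v(f) = -7*(f + 2*11) = -7*(f + 22) = -7*(22 + f) = -154 - 7*f)
E = -213/22124 (E = 213/((-154 - 7*(-137)) - 22929) = 213/((-154 + 959) - 22929) = 213/(805 - 22929) = 213/(-22124) = 213*(-1/22124) = -213/22124 ≈ -0.0096276)
(u(-25) + (-79 + 10*(-48))) + E = ((1/2)*(-25) + (-79 + 10*(-48))) - 213/22124 = (-25/2 + (-79 - 480)) - 213/22124 = (-25/2 - 559) - 213/22124 = -1143/2 - 213/22124 = -12644079/22124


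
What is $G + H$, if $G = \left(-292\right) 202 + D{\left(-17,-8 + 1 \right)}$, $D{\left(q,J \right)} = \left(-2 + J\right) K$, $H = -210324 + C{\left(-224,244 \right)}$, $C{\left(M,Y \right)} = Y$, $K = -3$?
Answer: $-269037$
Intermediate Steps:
$H = -210080$ ($H = -210324 + 244 = -210080$)
$D{\left(q,J \right)} = 6 - 3 J$ ($D{\left(q,J \right)} = \left(-2 + J\right) \left(-3\right) = 6 - 3 J$)
$G = -58957$ ($G = \left(-292\right) 202 - \left(-6 + 3 \left(-8 + 1\right)\right) = -58984 + \left(6 - -21\right) = -58984 + \left(6 + 21\right) = -58984 + 27 = -58957$)
$G + H = -58957 - 210080 = -269037$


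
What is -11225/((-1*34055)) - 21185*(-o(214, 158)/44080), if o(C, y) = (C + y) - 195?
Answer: 269878661/3160304 ≈ 85.396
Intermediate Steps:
o(C, y) = -195 + C + y
-11225/((-1*34055)) - 21185*(-o(214, 158)/44080) = -11225/((-1*34055)) - 21185/((-44080/(-195 + 214 + 158))) = -11225/(-34055) - 21185/((-44080/177)) = -11225*(-1/34055) - 21185/((-44080*1/177)) = 2245/6811 - 21185/(-44080/177) = 2245/6811 - 21185*(-177/44080) = 2245/6811 + 39471/464 = 269878661/3160304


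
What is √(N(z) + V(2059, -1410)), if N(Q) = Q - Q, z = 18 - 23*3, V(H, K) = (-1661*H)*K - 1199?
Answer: 11*√39852871 ≈ 69442.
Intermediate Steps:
V(H, K) = -1199 - 1661*H*K (V(H, K) = -1661*H*K - 1199 = -1199 - 1661*H*K)
z = -51 (z = 18 - 69 = -51)
N(Q) = 0
√(N(z) + V(2059, -1410)) = √(0 + (-1199 - 1661*2059*(-1410))) = √(0 + (-1199 + 4822198590)) = √(0 + 4822197391) = √4822197391 = 11*√39852871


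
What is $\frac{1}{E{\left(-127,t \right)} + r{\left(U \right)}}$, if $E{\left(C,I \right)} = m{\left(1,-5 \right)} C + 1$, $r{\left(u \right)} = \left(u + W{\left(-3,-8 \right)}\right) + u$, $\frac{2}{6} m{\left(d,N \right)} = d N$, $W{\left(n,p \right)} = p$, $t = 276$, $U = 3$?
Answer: $\frac{1}{1904} \approx 0.00052521$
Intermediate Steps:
$m{\left(d,N \right)} = 3 N d$ ($m{\left(d,N \right)} = 3 d N = 3 N d$)
$r{\left(u \right)} = -8 + 2 u$ ($r{\left(u \right)} = \left(u - 8\right) + u = \left(-8 + u\right) + u = -8 + 2 u$)
$E{\left(C,I \right)} = 1 - 15 C$ ($E{\left(C,I \right)} = 3 \left(-5\right) 1 C + 1 = - 15 C + 1 = 1 - 15 C$)
$\frac{1}{E{\left(-127,t \right)} + r{\left(U \right)}} = \frac{1}{\left(1 - -1905\right) + \left(-8 + 2 \cdot 3\right)} = \frac{1}{\left(1 + 1905\right) + \left(-8 + 6\right)} = \frac{1}{1906 - 2} = \frac{1}{1904}$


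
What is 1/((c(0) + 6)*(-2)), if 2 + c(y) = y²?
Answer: -⅛ ≈ -0.12500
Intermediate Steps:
c(y) = -2 + y²
1/((c(0) + 6)*(-2)) = 1/(((-2 + 0²) + 6)*(-2)) = 1/(((-2 + 0) + 6)*(-2)) = 1/((-2 + 6)*(-2)) = 1/(4*(-2)) = 1/(-8) = -⅛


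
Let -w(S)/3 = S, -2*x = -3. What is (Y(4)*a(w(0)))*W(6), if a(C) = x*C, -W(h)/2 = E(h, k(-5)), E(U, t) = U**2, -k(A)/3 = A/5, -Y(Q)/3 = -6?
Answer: 0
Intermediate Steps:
x = 3/2 (x = -1/2*(-3) = 3/2 ≈ 1.5000)
w(S) = -3*S
Y(Q) = 18 (Y(Q) = -3*(-6) = 18)
k(A) = -3*A/5
W(h) = -2*h**2
a(C) = 3*C/2
(Y(4)*a(w(0)))*W(6) = (18*(3*(-3*0)/2))*(-2*6**2) = (18*((3/2)*0))*(-2*36) = (18*0)*(-72) = 0*(-72) = 0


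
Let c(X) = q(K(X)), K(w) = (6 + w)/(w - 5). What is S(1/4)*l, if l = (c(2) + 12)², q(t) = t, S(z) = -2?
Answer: -1568/9 ≈ -174.22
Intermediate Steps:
K(w) = (6 + w)/(-5 + w)
c(X) = (6 + X)/(-5 + X)
l = 784/9 (l = ((6 + 2)/(-5 + 2) + 12)² = (8/(-3) + 12)² = (-⅓*8 + 12)² = (-8/3 + 12)² = (28/3)² = 784/9 ≈ 87.111)
S(1/4)*l = -2*784/9 = -1568/9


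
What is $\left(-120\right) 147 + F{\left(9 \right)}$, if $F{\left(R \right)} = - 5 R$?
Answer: $-17685$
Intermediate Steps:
$\left(-120\right) 147 + F{\left(9 \right)} = \left(-120\right) 147 - 45 = -17640 - 45 = -17685$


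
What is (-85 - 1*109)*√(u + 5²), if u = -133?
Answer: -1164*I*√3 ≈ -2016.1*I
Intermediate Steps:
(-85 - 1*109)*√(u + 5²) = (-85 - 1*109)*√(-133 + 5²) = (-85 - 109)*√(-133 + 25) = -1164*I*√3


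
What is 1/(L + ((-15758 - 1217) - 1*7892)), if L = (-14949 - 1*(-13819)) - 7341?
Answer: -1/33338 ≈ -2.9996e-5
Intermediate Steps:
L = -8471 (L = (-14949 + 13819) - 7341 = -1130 - 7341 = -8471)
1/(L + ((-15758 - 1217) - 1*7892)) = 1/(-8471 + ((-15758 - 1217) - 1*7892)) = 1/(-8471 + (-16975 - 7892)) = 1/(-8471 - 24867) = 1/(-33338) = -1/33338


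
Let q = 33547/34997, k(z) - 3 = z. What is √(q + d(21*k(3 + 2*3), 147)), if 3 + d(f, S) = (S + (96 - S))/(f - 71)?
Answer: 2*I*√15157804503241/6334457 ≈ 1.2292*I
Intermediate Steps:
k(z) = 3 + z
d(f, S) = -3 + 96/(-71 + f) (d(f, S) = -3 + (S + (96 - S))/(f - 71) = -3 + 96/(-71 + f))
q = 33547/34997 (q = 33547*(1/34997) = 33547/34997 ≈ 0.95857)
√(q + d(21*k(3 + 2*3), 147)) = √(33547/34997 + 3*(103 - 21*(3 + (3 + 2*3)))/(-71 + 21*(3 + (3 + 2*3)))) = √(33547/34997 + 3*(103 - 21*(3 + (3 + 6)))/(-71 + 21*(3 + (3 + 6)))) = √(33547/34997 + 3*(103 - 21*(3 + 9))/(-71 + 21*(3 + 9))) = √(33547/34997 + 3*(103 - 21*12)/(-71 + 21*12)) = √(33547/34997 + 3*(103 - 1*252)/(-71 + 252)) = √(33547/34997 + 3*(103 - 252)/181) = √(33547/34997 + 3*(1/181)*(-149)) = √(33547/34997 - 447/181) = √(-9571652/6334457) = 2*I*√15157804503241/6334457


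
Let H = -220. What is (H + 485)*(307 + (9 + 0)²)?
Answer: 102820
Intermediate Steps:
(H + 485)*(307 + (9 + 0)²) = (-220 + 485)*(307 + (9 + 0)²) = 265*(307 + 9²) = 265*(307 + 81) = 265*388 = 102820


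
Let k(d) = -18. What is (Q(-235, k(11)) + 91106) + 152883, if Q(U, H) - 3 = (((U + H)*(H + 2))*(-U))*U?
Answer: -223306808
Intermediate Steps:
Q(U, H) = 3 - U²*(2 + H)*(H + U) (Q(U, H) = 3 + (((U + H)*(H + 2))*(-U))*U = 3 + (((H + U)*(2 + H))*(-U))*U = 3 + (((2 + H)*(H + U))*(-U))*U = 3 + (-U*(2 + H)*(H + U))*U = 3 - U²*(2 + H)*(H + U))
(Q(-235, k(11)) + 91106) + 152883 = ((3 - 2*(-235)³ - 1*(-18)*(-235)³ - 1*(-18)²*(-235)² - 2*(-18)*(-235)²) + 91106) + 152883 = ((3 - 2*(-12977875) - 1*(-18)*(-12977875) - 1*324*55225 - 2*(-18)*55225) + 91106) + 152883 = ((3 + 25955750 - 233601750 - 17892900 + 1988100) + 91106) + 152883 = (-223550797 + 91106) + 152883 = -223459691 + 152883 = -223306808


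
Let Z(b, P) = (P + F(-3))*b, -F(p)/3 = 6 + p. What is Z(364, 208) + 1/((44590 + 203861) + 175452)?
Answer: 30705837709/423903 ≈ 72436.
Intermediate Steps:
F(p) = -18 - 3*p (F(p) = -3*(6 + p) = -18 - 3*p)
Z(b, P) = b*(-9 + P) (Z(b, P) = (P + (-18 - 3*(-3)))*b = (P + (-18 + 9))*b = (P - 9)*b = (-9 + P)*b = b*(-9 + P))
Z(364, 208) + 1/((44590 + 203861) + 175452) = 364*(-9 + 208) + 1/((44590 + 203861) + 175452) = 364*199 + 1/(248451 + 175452) = 72436 + 1/423903 = 30705837709/423903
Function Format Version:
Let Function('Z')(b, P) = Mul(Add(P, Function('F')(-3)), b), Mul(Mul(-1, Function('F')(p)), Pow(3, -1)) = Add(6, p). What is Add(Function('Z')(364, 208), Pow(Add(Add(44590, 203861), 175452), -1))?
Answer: Rational(30705837709, 423903) ≈ 72436.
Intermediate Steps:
Function('F')(p) = Add(-18, Mul(-3, p)) (Function('F')(p) = Mul(-3, Add(6, p)) = Add(-18, Mul(-3, p)))
Function('Z')(b, P) = Mul(b, Add(-9, P)) (Function('Z')(b, P) = Mul(Add(P, Add(-18, Mul(-3, -3))), b) = Mul(Add(P, Add(-18, 9)), b) = Mul(Add(P, -9), b) = Mul(Add(-9, P), b) = Mul(b, Add(-9, P)))
Add(Function('Z')(364, 208), Pow(Add(Add(44590, 203861), 175452), -1)) = Add(Mul(364, Add(-9, 208)), Pow(Add(Add(44590, 203861), 175452), -1)) = Add(Mul(364, 199), Pow(Add(248451, 175452), -1)) = Add(72436, Pow(423903, -1)) = Add(72436, Rational(1, 423903)) = Rational(30705837709, 423903)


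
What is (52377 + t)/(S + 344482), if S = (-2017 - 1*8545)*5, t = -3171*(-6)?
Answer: 23801/97224 ≈ 0.24481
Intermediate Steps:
t = 19026
S = -52810 (S = (-2017 - 8545)*5 = -10562*5 = -52810)
(52377 + t)/(S + 344482) = (52377 + 19026)/(-52810 + 344482) = 71403/291672 = 71403*(1/291672) = 23801/97224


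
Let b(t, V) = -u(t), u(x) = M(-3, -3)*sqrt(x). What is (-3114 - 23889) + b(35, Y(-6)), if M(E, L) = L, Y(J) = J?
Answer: -27003 + 3*sqrt(35) ≈ -26985.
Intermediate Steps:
u(x) = -3*sqrt(x)
b(t, V) = 3*sqrt(t) (b(t, V) = -(-3)*sqrt(t) = 3*sqrt(t))
(-3114 - 23889) + b(35, Y(-6)) = (-3114 - 23889) + 3*sqrt(35) = -27003 + 3*sqrt(35)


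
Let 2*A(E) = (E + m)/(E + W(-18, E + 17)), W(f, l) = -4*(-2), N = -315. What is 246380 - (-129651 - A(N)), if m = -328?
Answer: 230883677/614 ≈ 3.7603e+5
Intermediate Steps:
W(f, l) = 8
A(E) = (-328 + E)/(2*(8 + E)) (A(E) = ((E - 328)/(E + 8))/2 = ((-328 + E)/(8 + E))/2 = (-328 + E)/(2*(8 + E)))
246380 - (-129651 - A(N)) = 246380 - (-129651 - (-328 - 315)/(2*(8 - 315))) = 246380 - (-129651 - (-643)/(2*(-307))) = 246380 - (-129651 - (-1)*(-643)/(2*307)) = 246380 - (-129651 - 1*643/614) = 246380 - (-129651 - 643/614) = 246380 - 1*(-79606357/614) = 246380 + 79606357/614 = 230883677/614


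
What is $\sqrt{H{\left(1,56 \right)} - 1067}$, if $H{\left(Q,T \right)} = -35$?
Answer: $i \sqrt{1102} \approx 33.196 i$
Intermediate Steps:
$\sqrt{H{\left(1,56 \right)} - 1067} = \sqrt{-35 - 1067} = \sqrt{-1102} = i \sqrt{1102}$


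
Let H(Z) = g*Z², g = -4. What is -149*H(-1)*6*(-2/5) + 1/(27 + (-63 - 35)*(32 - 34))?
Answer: -1594891/1115 ≈ -1430.4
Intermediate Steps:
H(Z) = -4*Z²
-149*H(-1)*6*(-2/5) + 1/(27 + (-63 - 35)*(32 - 34)) = -149*-4*(-1)²*6*(-2/5) + 1/(27 + (-63 - 35)*(32 - 34)) = -149*-4*1*6*(-2*⅕) + 1/(27 - 98*(-2)) = -149*(-4*6)*(-2)/5 + 1/(27 + 196) = -(-3576)*(-2)/5 + 1/223 = -149*48/5 + 1/223 = -7152/5 + 1/223 = -1594891/1115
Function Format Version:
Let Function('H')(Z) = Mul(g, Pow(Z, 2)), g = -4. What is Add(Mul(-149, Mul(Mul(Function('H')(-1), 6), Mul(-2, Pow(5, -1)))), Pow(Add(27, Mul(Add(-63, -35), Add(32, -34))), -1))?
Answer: Rational(-1594891, 1115) ≈ -1430.4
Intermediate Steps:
Function('H')(Z) = Mul(-4, Pow(Z, 2))
Add(Mul(-149, Mul(Mul(Function('H')(-1), 6), Mul(-2, Pow(5, -1)))), Pow(Add(27, Mul(Add(-63, -35), Add(32, -34))), -1)) = Add(Mul(-149, Mul(Mul(Mul(-4, Pow(-1, 2)), 6), Mul(-2, Pow(5, -1)))), Pow(Add(27, Mul(Add(-63, -35), Add(32, -34))), -1)) = Add(Mul(-149, Mul(Mul(Mul(-4, 1), 6), Mul(-2, Rational(1, 5)))), Pow(Add(27, Mul(-98, -2)), -1)) = Add(Mul(-149, Mul(Mul(-4, 6), Rational(-2, 5))), Pow(Add(27, 196), -1)) = Add(Mul(-149, Mul(-24, Rational(-2, 5))), Pow(223, -1)) = Add(Mul(-149, Rational(48, 5)), Rational(1, 223)) = Add(Rational(-7152, 5), Rational(1, 223)) = Rational(-1594891, 1115)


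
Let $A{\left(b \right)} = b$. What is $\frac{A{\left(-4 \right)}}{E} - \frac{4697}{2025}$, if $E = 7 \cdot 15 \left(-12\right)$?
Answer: $- \frac{32834}{14175} \approx -2.3163$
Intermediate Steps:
$E = -1260$ ($E = 105 \left(-12\right) = -1260$)
$\frac{A{\left(-4 \right)}}{E} - \frac{4697}{2025} = - \frac{4}{-1260} - \frac{4697}{2025} = \left(-4\right) \left(- \frac{1}{1260}\right) - \frac{4697}{2025} = \frac{1}{315} - \frac{4697}{2025} = - \frac{32834}{14175}$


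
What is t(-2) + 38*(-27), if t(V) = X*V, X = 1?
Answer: -1028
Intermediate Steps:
t(V) = V (t(V) = 1*V = V)
t(-2) + 38*(-27) = -2 + 38*(-27) = -2 - 1026 = -1028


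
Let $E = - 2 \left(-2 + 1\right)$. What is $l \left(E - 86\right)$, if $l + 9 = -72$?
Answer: $6804$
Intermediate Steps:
$l = -81$ ($l = -9 - 72 = -81$)
$E = 2$ ($E = \left(-2\right) \left(-1\right) = 2$)
$l \left(E - 86\right) = - 81 \left(2 - 86\right) = \left(-81\right) \left(-84\right) = 6804$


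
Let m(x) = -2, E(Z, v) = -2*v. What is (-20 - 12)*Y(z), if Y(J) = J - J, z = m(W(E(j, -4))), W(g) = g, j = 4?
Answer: 0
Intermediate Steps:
z = -2
Y(J) = 0
(-20 - 12)*Y(z) = (-20 - 12)*0 = -32*0 = 0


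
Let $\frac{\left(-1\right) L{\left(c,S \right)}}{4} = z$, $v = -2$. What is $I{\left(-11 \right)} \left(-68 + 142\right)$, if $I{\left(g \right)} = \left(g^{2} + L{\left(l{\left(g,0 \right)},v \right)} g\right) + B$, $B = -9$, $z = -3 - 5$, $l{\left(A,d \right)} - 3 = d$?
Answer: $-17760$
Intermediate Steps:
$l{\left(A,d \right)} = 3 + d$
$z = -8$
$L{\left(c,S \right)} = 32$ ($L{\left(c,S \right)} = \left(-4\right) \left(-8\right) = 32$)
$I{\left(g \right)} = -9 + g^{2} + 32 g$ ($I{\left(g \right)} = \left(g^{2} + 32 g\right) - 9 = -9 + g^{2} + 32 g$)
$I{\left(-11 \right)} \left(-68 + 142\right) = \left(-9 + \left(-11\right)^{2} + 32 \left(-11\right)\right) \left(-68 + 142\right) = \left(-9 + 121 - 352\right) 74 = \left(-240\right) 74 = -17760$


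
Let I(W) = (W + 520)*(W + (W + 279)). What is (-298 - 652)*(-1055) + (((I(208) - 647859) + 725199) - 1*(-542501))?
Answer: 2128051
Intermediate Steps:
I(W) = (279 + 2*W)*(520 + W) (I(W) = (520 + W)*(W + (279 + W)) = (520 + W)*(279 + 2*W) = (279 + 2*W)*(520 + W))
(-298 - 652)*(-1055) + (((I(208) - 647859) + 725199) - 1*(-542501)) = (-298 - 652)*(-1055) + ((((145080 + 2*208**2 + 1319*208) - 647859) + 725199) - 1*(-542501)) = -950*(-1055) + ((((145080 + 2*43264 + 274352) - 647859) + 725199) + 542501) = 1002250 + ((((145080 + 86528 + 274352) - 647859) + 725199) + 542501) = 1002250 + (((505960 - 647859) + 725199) + 542501) = 1002250 + ((-141899 + 725199) + 542501) = 1002250 + (583300 + 542501) = 1002250 + 1125801 = 2128051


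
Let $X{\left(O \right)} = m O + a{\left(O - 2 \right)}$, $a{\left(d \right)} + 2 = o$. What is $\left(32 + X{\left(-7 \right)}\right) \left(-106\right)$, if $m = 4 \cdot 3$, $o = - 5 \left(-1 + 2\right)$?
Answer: $6254$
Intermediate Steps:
$o = -5$ ($o = \left(-5\right) 1 = -5$)
$a{\left(d \right)} = -7$ ($a{\left(d \right)} = -2 - 5 = -7$)
$m = 12$
$X{\left(O \right)} = -7 + 12 O$ ($X{\left(O \right)} = 12 O - 7 = -7 + 12 O$)
$\left(32 + X{\left(-7 \right)}\right) \left(-106\right) = \left(32 + \left(-7 + 12 \left(-7\right)\right)\right) \left(-106\right) = \left(32 - 91\right) \left(-106\right) = \left(-59\right) \left(-106\right) = 6254$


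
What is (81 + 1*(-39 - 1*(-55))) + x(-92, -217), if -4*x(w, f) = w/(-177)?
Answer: 17146/177 ≈ 96.870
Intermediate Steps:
x(w, f) = w/708 (x(w, f) = -w/(4*(-177)) = -w*(-1)/(4*177) = -(-1)*w/708 = w/708)
(81 + 1*(-39 - 1*(-55))) + x(-92, -217) = (81 + 1*(-39 - 1*(-55))) + (1/708)*(-92) = (81 + 1*(-39 + 55)) - 23/177 = (81 + 1*16) - 23/177 = (81 + 16) - 23/177 = 97 - 23/177 = 17146/177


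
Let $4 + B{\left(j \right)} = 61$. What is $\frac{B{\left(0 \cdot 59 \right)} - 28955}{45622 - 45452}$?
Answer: $- \frac{14449}{85} \approx -169.99$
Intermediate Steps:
$B{\left(j \right)} = 57$ ($B{\left(j \right)} = -4 + 61 = 57$)
$\frac{B{\left(0 \cdot 59 \right)} - 28955}{45622 - 45452} = \frac{57 - 28955}{45622 - 45452} = - \frac{28898}{170} = \left(-28898\right) \frac{1}{170} = - \frac{14449}{85}$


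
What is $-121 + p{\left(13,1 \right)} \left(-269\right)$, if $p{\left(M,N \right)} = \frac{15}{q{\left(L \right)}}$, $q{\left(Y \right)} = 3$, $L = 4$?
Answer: $-1466$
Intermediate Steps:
$p{\left(M,N \right)} = 5$ ($p{\left(M,N \right)} = \frac{15}{3} = 15 \cdot \frac{1}{3} = 5$)
$-121 + p{\left(13,1 \right)} \left(-269\right) = -121 + 5 \left(-269\right) = -121 - 1345 = -1466$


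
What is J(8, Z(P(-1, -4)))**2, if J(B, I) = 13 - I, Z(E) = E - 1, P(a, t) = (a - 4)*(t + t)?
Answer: 676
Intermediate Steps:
P(a, t) = 2*t*(-4 + a) (P(a, t) = (-4 + a)*(2*t) = 2*t*(-4 + a))
Z(E) = -1 + E
J(8, Z(P(-1, -4)))**2 = (13 - (-1 + 2*(-4)*(-4 - 1)))**2 = (13 - (-1 + 2*(-4)*(-5)))**2 = (13 - (-1 + 40))**2 = (13 - 1*39)**2 = (13 - 39)**2 = (-26)**2 = 676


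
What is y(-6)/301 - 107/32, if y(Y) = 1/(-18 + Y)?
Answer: -96625/28896 ≈ -3.3439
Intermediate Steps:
y(-6)/301 - 107/32 = 1/(-18 - 6*301) - 107/32 = (1/301)/(-24) - 107*1/32 = -1/24*1/301 - 107/32 = -1/7224 - 107/32 = -96625/28896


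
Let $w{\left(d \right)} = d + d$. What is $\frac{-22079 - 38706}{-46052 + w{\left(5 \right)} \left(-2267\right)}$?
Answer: $\frac{60785}{68722} \approx 0.88451$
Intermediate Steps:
$w{\left(d \right)} = 2 d$
$\frac{-22079 - 38706}{-46052 + w{\left(5 \right)} \left(-2267\right)} = \frac{-22079 - 38706}{-46052 + 2 \cdot 5 \left(-2267\right)} = - \frac{60785}{-46052 + 10 \left(-2267\right)} = - \frac{60785}{-46052 - 22670} = - \frac{60785}{-68722} = \left(-60785\right) \left(- \frac{1}{68722}\right) = \frac{60785}{68722}$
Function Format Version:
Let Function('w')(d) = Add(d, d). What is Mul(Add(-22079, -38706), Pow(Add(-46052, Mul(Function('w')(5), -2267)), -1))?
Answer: Rational(60785, 68722) ≈ 0.88451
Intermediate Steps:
Function('w')(d) = Mul(2, d)
Mul(Add(-22079, -38706), Pow(Add(-46052, Mul(Function('w')(5), -2267)), -1)) = Mul(Add(-22079, -38706), Pow(Add(-46052, Mul(Mul(2, 5), -2267)), -1)) = Mul(-60785, Pow(Add(-46052, Mul(10, -2267)), -1)) = Mul(-60785, Pow(Add(-46052, -22670), -1)) = Mul(-60785, Pow(-68722, -1)) = Mul(-60785, Rational(-1, 68722)) = Rational(60785, 68722)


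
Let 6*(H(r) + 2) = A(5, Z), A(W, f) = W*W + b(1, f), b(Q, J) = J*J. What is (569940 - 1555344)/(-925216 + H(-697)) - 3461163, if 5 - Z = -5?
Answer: -19213543293405/5551183 ≈ -3.4612e+6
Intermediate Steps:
Z = 10 (Z = 5 - 1*(-5) = 5 + 5 = 10)
b(Q, J) = J²
A(W, f) = W² + f² (A(W, f) = W*W + f² = W² + f²)
H(r) = 113/6 (H(r) = -2 + (5² + 10²)/6 = -2 + (25 + 100)/6 = -2 + (⅙)*125 = -2 + 125/6 = 113/6)
(569940 - 1555344)/(-925216 + H(-697)) - 3461163 = (569940 - 1555344)/(-925216 + 113/6) - 3461163 = -985404/(-5551183/6) - 3461163 = -985404*(-6/5551183) - 3461163 = 5912424/5551183 - 3461163 = -19213543293405/5551183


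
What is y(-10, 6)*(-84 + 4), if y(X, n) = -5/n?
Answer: 200/3 ≈ 66.667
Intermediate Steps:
y(-10, 6)*(-84 + 4) = (-5/6)*(-84 + 4) = -5*⅙*(-80) = -⅚*(-80) = 200/3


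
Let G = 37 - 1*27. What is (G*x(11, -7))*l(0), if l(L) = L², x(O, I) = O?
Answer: 0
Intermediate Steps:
G = 10 (G = 37 - 27 = 10)
(G*x(11, -7))*l(0) = (10*11)*0² = 110*0 = 0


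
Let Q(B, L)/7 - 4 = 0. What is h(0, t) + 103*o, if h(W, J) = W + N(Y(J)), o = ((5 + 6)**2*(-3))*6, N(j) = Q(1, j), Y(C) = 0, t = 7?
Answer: -224306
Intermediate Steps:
Q(B, L) = 28 (Q(B, L) = 28 + 7*0 = 28 + 0 = 28)
N(j) = 28
o = -2178 (o = (11**2*(-3))*6 = (121*(-3))*6 = -363*6 = -2178)
h(W, J) = 28 + W (h(W, J) = W + 28 = 28 + W)
h(0, t) + 103*o = (28 + 0) + 103*(-2178) = 28 - 224334 = -224306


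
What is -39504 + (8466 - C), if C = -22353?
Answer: -8685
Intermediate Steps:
-39504 + (8466 - C) = -39504 + (8466 - 1*(-22353)) = -39504 + (8466 + 22353) = -39504 + 30819 = -8685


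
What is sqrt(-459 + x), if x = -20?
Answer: I*sqrt(479) ≈ 21.886*I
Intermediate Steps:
sqrt(-459 + x) = sqrt(-459 - 20) = sqrt(-479) = I*sqrt(479)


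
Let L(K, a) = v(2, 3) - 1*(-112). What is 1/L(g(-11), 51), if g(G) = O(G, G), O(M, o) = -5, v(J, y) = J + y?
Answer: 1/117 ≈ 0.0085470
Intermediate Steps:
g(G) = -5
L(K, a) = 117 (L(K, a) = (2 + 3) - 1*(-112) = 5 + 112 = 117)
1/L(g(-11), 51) = 1/117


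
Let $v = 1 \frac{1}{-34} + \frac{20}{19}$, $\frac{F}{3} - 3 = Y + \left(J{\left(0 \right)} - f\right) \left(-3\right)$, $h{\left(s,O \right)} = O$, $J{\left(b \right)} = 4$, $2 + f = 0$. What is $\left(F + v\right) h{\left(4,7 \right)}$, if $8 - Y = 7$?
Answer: $- \frac{185297}{646} \approx -286.84$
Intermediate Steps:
$f = -2$ ($f = -2 + 0 = -2$)
$Y = 1$ ($Y = 8 - 7 = 1$)
$F = -42$ ($F = 9 + 3 \left(1 + \left(4 - -2\right) \left(-3\right)\right) = 9 + 3 \left(1 + \left(4 + 2\right) \left(-3\right)\right) = 9 + 3 \left(1 + 6 \left(-3\right)\right) = 9 + 3 \left(1 - 18\right) = 9 + 3 \left(-17\right) = 9 - 51 = -42$)
$v = \frac{661}{646}$ ($v = 1 \left(- \frac{1}{34}\right) + 20 \cdot \frac{1}{19} = - \frac{1}{34} + \frac{20}{19} = \frac{661}{646} \approx 1.0232$)
$\left(F + v\right) h{\left(4,7 \right)} = \left(-42 + \frac{661}{646}\right) 7 = \left(- \frac{26471}{646}\right) 7 = - \frac{185297}{646}$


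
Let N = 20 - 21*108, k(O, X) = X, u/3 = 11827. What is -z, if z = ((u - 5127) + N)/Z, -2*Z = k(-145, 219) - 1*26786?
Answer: -56212/26567 ≈ -2.1159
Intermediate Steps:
u = 35481 (u = 3*11827 = 35481)
N = -2248 (N = 20 - 2268 = -2248)
Z = 26567/2 (Z = -(219 - 1*26786)/2 = -(219 - 26786)/2 = -½*(-26567) = 26567/2 ≈ 13284.)
z = 56212/26567 (z = ((35481 - 5127) - 2248)/(26567/2) = (30354 - 2248)*(2/26567) = 28106*(2/26567) = 56212/26567 ≈ 2.1159)
-z = -1*56212/26567 = -56212/26567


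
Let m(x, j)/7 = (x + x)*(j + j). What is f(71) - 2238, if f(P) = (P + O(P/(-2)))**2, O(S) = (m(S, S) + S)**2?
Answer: 24707592985743428041/16 ≈ 1.5442e+18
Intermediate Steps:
m(x, j) = 28*j*x (m(x, j) = 7*((x + x)*(j + j)) = 7*((2*x)*(2*j)) = 7*(4*j*x) = 28*j*x)
O(S) = (S + 28*S**2)**2 (O(S) = (28*S*S + S)**2 = (28*S**2 + S)**2 = (S + 28*S**2)**2)
f(P) = (P + P**2*(1 - 14*P)**2/4)**2 (f(P) = (P + (P/(-2))**2*(1 + 28*(P/(-2)))**2)**2 = (P + (P*(-1/2))**2*(1 + 28*(P*(-1/2)))**2)**2 = (P + (-P/2)**2*(1 + 28*(-P/2))**2)**2 = (P + (P**2/4)*(1 - 14*P)**2)**2 = (P + P**2*(1 - 14*P)**2/4)**2)
f(71) - 2238 = (1/16)*71**2*(4 + 71*(-1 + 14*71)**2)**2 - 2238 = (1/16)*5041*(4 + 71*(-1 + 994)**2)**2 - 2238 = (1/16)*5041*(4 + 71*993**2)**2 - 2238 = (1/16)*5041*(4 + 71*986049)**2 - 2238 = (1/16)*5041*(4 + 70009479)**2 - 2238 = (1/16)*5041*70009483**2 - 2238 = (1/16)*5041*4901327709927289 - 2238 = 24707592985743463849/16 - 2238 = 24707592985743428041/16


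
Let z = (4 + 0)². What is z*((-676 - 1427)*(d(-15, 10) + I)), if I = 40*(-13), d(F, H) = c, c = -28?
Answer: 18439104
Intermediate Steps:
d(F, H) = -28
I = -520
z = 16 (z = 4² = 16)
z*((-676 - 1427)*(d(-15, 10) + I)) = 16*((-676 - 1427)*(-28 - 520)) = 16*(-2103*(-548)) = 16*1152444 = 18439104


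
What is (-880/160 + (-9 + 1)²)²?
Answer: 13689/4 ≈ 3422.3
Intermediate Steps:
(-880/160 + (-9 + 1)²)² = (-880*1/160 + (-8)²)² = (-11/2 + 64)² = (117/2)² = 13689/4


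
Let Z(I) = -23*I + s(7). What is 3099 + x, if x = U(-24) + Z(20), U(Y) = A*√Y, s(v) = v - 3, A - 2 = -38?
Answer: 2643 - 72*I*√6 ≈ 2643.0 - 176.36*I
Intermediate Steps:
A = -36 (A = 2 - 38 = -36)
s(v) = -3 + v
U(Y) = -36*√Y
Z(I) = 4 - 23*I (Z(I) = -23*I + (-3 + 7) = -23*I + 4 = 4 - 23*I)
x = -456 - 72*I*√6 (x = -72*I*√6 + (4 - 23*20) = -72*I*√6 + (4 - 460) = -72*I*√6 - 456 = -456 - 72*I*√6 ≈ -456.0 - 176.36*I)
3099 + x = 3099 + (-456 - 72*I*√6) = 2643 - 72*I*√6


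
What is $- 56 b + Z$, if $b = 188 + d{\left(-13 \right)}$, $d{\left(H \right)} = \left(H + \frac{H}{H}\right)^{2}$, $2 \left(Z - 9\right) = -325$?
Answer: $- \frac{37491}{2} \approx -18746.0$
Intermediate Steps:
$Z = - \frac{307}{2}$ ($Z = 9 + \frac{1}{2} \left(-325\right) = 9 - \frac{325}{2} = - \frac{307}{2} \approx -153.5$)
$d{\left(H \right)} = \left(1 + H\right)^{2}$ ($d{\left(H \right)} = \left(H + 1\right)^{2} = \left(1 + H\right)^{2}$)
$b = 332$ ($b = 188 + \left(1 - 13\right)^{2} = 188 + \left(-12\right)^{2} = 188 + 144 = 332$)
$- 56 b + Z = \left(-56\right) 332 - \frac{307}{2} = -18592 - \frac{307}{2} = - \frac{37491}{2}$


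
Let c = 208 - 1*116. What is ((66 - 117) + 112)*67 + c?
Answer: 4179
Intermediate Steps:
c = 92 (c = 208 - 116 = 92)
((66 - 117) + 112)*67 + c = ((66 - 117) + 112)*67 + 92 = (-51 + 112)*67 + 92 = 61*67 + 92 = 4087 + 92 = 4179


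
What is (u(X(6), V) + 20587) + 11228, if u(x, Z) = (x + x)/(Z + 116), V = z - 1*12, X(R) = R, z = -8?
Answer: 254521/8 ≈ 31815.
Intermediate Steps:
V = -20 (V = -8 - 1*12 = -8 - 12 = -20)
u(x, Z) = 2*x/(116 + Z) (u(x, Z) = (2*x)/(116 + Z) = 2*x/(116 + Z))
(u(X(6), V) + 20587) + 11228 = (2*6/(116 - 20) + 20587) + 11228 = (2*6/96 + 20587) + 11228 = (2*6*(1/96) + 20587) + 11228 = (1/8 + 20587) + 11228 = 164697/8 + 11228 = 254521/8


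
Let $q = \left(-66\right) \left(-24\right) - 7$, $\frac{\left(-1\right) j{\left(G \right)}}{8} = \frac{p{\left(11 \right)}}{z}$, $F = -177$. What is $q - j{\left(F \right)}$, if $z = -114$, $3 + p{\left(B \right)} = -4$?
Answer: $\frac{89917}{57} \approx 1577.5$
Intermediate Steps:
$p{\left(B \right)} = -7$ ($p{\left(B \right)} = -3 - 4 = -7$)
$j{\left(G \right)} = - \frac{28}{57}$ ($j{\left(G \right)} = - 8 \left(- \frac{7}{-114}\right) = - 8 \left(\left(-7\right) \left(- \frac{1}{114}\right)\right) = \left(-8\right) \frac{7}{114} = - \frac{28}{57}$)
$q = 1577$ ($q = 1584 - 7 = 1577$)
$q - j{\left(F \right)} = 1577 - - \frac{28}{57} = 1577 + \frac{28}{57} = \frac{89917}{57}$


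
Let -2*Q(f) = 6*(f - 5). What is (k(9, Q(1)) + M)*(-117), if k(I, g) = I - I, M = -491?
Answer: 57447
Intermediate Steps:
Q(f) = 15 - 3*f (Q(f) = -3*(f - 5) = -3*(-5 + f) = -(-30 + 6*f)/2 = 15 - 3*f)
k(I, g) = 0
(k(9, Q(1)) + M)*(-117) = (0 - 491)*(-117) = -491*(-117) = 57447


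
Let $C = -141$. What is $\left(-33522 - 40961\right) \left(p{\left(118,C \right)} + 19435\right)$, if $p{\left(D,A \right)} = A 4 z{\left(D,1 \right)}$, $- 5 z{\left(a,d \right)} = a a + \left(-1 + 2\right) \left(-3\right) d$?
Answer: $- \frac{592036988977}{5} \approx -1.1841 \cdot 10^{11}$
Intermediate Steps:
$z{\left(a,d \right)} = - \frac{a^{2}}{5} + \frac{3 d}{5}$ ($z{\left(a,d \right)} = - \frac{a a + \left(-1 + 2\right) \left(-3\right) d}{5} = - \frac{a^{2} + 1 \left(-3\right) d}{5} = - \frac{a^{2} - 3 d}{5} = - \frac{a^{2}}{5} + \frac{3 d}{5}$)
$p{\left(D,A \right)} = 4 A \left(\frac{3}{5} - \frac{D^{2}}{5}\right)$ ($p{\left(D,A \right)} = A 4 \left(- \frac{D^{2}}{5} + \frac{3}{5} \cdot 1\right) = 4 A \left(- \frac{D^{2}}{5} + \frac{3}{5}\right) = 4 A \left(\frac{3}{5} - \frac{D^{2}}{5}\right)$)
$\left(-33522 - 40961\right) \left(p{\left(118,C \right)} + 19435\right) = \left(-33522 - 40961\right) \left(\frac{4}{5} \left(-141\right) \left(3 - 118^{2}\right) + 19435\right) = - 74483 \left(\frac{4}{5} \left(-141\right) \left(3 - 13924\right) + 19435\right) = - 74483 \left(\frac{4}{5} \left(-141\right) \left(-13921\right) + 19435\right) = - 74483 \left(\frac{7851444}{5} + 19435\right) = \left(-74483\right) \frac{7948619}{5} = - \frac{592036988977}{5}$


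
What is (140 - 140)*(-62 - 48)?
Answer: 0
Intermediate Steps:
(140 - 140)*(-62 - 48) = 0*(-110) = 0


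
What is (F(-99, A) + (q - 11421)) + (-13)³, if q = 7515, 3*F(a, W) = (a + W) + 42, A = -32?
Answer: -18398/3 ≈ -6132.7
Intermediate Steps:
F(a, W) = 14 + W/3 + a/3 (F(a, W) = ((a + W) + 42)/3 = ((W + a) + 42)/3 = (42 + W + a)/3 = 14 + W/3 + a/3)
(F(-99, A) + (q - 11421)) + (-13)³ = ((14 + (⅓)*(-32) + (⅓)*(-99)) + (7515 - 11421)) + (-13)³ = ((14 - 32/3 - 33) - 3906) - 2197 = (-89/3 - 3906) - 2197 = -11807/3 - 2197 = -18398/3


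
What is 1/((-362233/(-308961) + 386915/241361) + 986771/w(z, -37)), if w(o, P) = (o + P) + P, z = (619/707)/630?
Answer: -2457843834609238041/32768510299966425537722 ≈ -7.5006e-5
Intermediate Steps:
z = 619/445410 (z = (619*(1/707))*(1/630) = (619/707)*(1/630) = 619/445410 ≈ 0.0013897)
w(o, P) = o + 2*P (w(o, P) = (P + o) + P = o + 2*P)
1/((-362233/(-308961) + 386915/241361) + 986771/w(z, -37)) = 1/((-362233/(-308961) + 386915/241361) + 986771/(619/445410 + 2*(-37))) = 1/((-362233*(-1/308961) + 386915*(1/241361)) + 986771/(619/445410 - 74)) = 1/((362233/308961 + 386915/241361) + 986771/(-32959721/445410)) = 1/(206970564428/74571135921 + 986771*(-445410/32959721)) = 1/(206970564428/74571135921 - 439517671110/32959721) = 1/(-32768510299966425537722/2457843834609238041) = -2457843834609238041/32768510299966425537722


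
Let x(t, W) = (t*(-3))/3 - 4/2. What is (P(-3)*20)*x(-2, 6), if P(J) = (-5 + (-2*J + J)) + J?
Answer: 0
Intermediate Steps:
x(t, W) = -2 - t (x(t, W) = -3*t*(1/3) - 4*1/2 = -t - 2 = -2 - t)
P(J) = -5 (P(J) = (-5 - J) + J = -5)
(P(-3)*20)*x(-2, 6) = (-5*20)*(-2 - 1*(-2)) = -100*(-2 + 2) = -100*0 = 0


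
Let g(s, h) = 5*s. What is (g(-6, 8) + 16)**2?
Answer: 196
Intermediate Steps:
(g(-6, 8) + 16)**2 = (5*(-6) + 16)**2 = (-30 + 16)**2 = (-14)**2 = 196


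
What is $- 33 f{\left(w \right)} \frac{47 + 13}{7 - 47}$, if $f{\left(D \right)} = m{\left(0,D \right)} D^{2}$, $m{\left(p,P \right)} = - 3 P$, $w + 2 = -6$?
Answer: $76032$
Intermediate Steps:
$w = -8$ ($w = -2 - 6 = -8$)
$f{\left(D \right)} = - 3 D^{3}$ ($f{\left(D \right)} = - 3 D D^{2} = - 3 D^{3}$)
$- 33 f{\left(w \right)} \frac{47 + 13}{7 - 47} = - 33 \left(- 3 \left(-8\right)^{3}\right) \frac{47 + 13}{7 - 47} = - 33 \left(\left(-3\right) \left(-512\right)\right) \frac{60}{-40} = \left(-33\right) 1536 \cdot 60 \left(- \frac{1}{40}\right) = \left(-50688\right) \left(- \frac{3}{2}\right) = 76032$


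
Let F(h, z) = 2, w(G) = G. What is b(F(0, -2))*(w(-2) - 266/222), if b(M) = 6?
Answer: -710/37 ≈ -19.189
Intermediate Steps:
b(F(0, -2))*(w(-2) - 266/222) = 6*(-2 - 266/222) = 6*(-2 - 266*1/222) = 6*(-2 - 133/111) = 6*(-355/111) = -710/37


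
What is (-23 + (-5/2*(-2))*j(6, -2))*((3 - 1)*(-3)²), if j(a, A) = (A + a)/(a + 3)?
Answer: -374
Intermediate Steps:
j(a, A) = (A + a)/(3 + a)
(-23 + (-5/2*(-2))*j(6, -2))*((3 - 1)*(-3)²) = (-23 + (-5/2*(-2))*((-2 + 6)/(3 + 6)))*((3 - 1)*(-3)²) = (-23 + (-5*½*(-2))*(4/9))*(2*9) = (-23 + (-5/2*(-2))*((⅑)*4))*18 = (-23 + 5*(4/9))*18 = (-23 + 20/9)*18 = -187/9*18 = -374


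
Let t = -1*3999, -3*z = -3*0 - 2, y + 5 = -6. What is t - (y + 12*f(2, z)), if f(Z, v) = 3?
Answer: -4024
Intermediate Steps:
y = -11 (y = -5 - 6 = -11)
z = ⅔ (z = -(-3*0 - 2)/3 = -(0 - 2)/3 = -⅓*(-2) = ⅔ ≈ 0.66667)
t = -3999
t - (y + 12*f(2, z)) = -3999 - (-11 + 12*3) = -3999 - (-11 + 36) = -3999 - 1*25 = -3999 - 25 = -4024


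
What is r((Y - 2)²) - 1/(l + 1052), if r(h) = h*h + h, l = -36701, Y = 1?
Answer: 71299/35649 ≈ 2.0000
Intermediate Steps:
r(h) = h + h² (r(h) = h² + h = h + h²)
r((Y - 2)²) - 1/(l + 1052) = (1 - 2)²*(1 + (1 - 2)²) - 1/(-36701 + 1052) = (-1)²*(1 + (-1)²) - 1/(-35649) = 1*(1 + 1) - 1*(-1/35649) = 1*2 + 1/35649 = 2 + 1/35649 = 71299/35649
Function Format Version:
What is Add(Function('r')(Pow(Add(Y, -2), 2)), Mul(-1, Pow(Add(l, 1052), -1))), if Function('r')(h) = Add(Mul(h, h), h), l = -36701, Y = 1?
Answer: Rational(71299, 35649) ≈ 2.0000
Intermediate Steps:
Function('r')(h) = Add(h, Pow(h, 2)) (Function('r')(h) = Add(Pow(h, 2), h) = Add(h, Pow(h, 2)))
Add(Function('r')(Pow(Add(Y, -2), 2)), Mul(-1, Pow(Add(l, 1052), -1))) = Add(Mul(Pow(Add(1, -2), 2), Add(1, Pow(Add(1, -2), 2))), Mul(-1, Pow(Add(-36701, 1052), -1))) = Add(Mul(Pow(-1, 2), Add(1, Pow(-1, 2))), Mul(-1, Pow(-35649, -1))) = Add(Mul(1, Add(1, 1)), Mul(-1, Rational(-1, 35649))) = Add(Mul(1, 2), Rational(1, 35649)) = Add(2, Rational(1, 35649)) = Rational(71299, 35649)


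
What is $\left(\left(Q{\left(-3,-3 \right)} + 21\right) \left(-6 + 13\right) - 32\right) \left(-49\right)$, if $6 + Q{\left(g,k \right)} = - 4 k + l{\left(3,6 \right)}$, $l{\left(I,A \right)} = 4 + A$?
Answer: $-11123$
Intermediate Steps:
$Q{\left(g,k \right)} = 4 - 4 k$ ($Q{\left(g,k \right)} = -6 - \left(-10 + 4 k\right) = 4 - 4 k$)
$\left(\left(Q{\left(-3,-3 \right)} + 21\right) \left(-6 + 13\right) - 32\right) \left(-49\right) = \left(\left(\left(4 - -12\right) + 21\right) \left(-6 + 13\right) - 32\right) \left(-49\right) = \left(\left(\left(4 + 12\right) + 21\right) 7 - 32\right) \left(-49\right) = \left(\left(16 + 21\right) 7 - 32\right) \left(-49\right) = \left(37 \cdot 7 - 32\right) \left(-49\right) = \left(259 - 32\right) \left(-49\right) = 227 \left(-49\right) = -11123$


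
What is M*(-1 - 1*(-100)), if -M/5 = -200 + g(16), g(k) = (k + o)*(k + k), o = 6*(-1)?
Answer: -59400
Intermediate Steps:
o = -6
g(k) = 2*k*(-6 + k) (g(k) = (k - 6)*(k + k) = (-6 + k)*(2*k) = 2*k*(-6 + k))
M = -600 (M = -5*(-200 + 2*16*(-6 + 16)) = -5*(-200 + 2*16*10) = -5*(-200 + 320) = -5*120 = -600)
M*(-1 - 1*(-100)) = -600*(-1 - 1*(-100)) = -600*(-1 + 100) = -600*99 = -59400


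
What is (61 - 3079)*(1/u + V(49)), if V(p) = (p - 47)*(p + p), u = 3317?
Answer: -1962101394/3317 ≈ -5.9153e+5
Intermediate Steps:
V(p) = 2*p*(-47 + p) (V(p) = (-47 + p)*(2*p) = 2*p*(-47 + p))
(61 - 3079)*(1/u + V(49)) = (61 - 3079)*(1/3317 + 2*49*(-47 + 49)) = -3018*(1/3317 + 2*49*2) = -3018*(1/3317 + 196) = -3018*650133/3317 = -1962101394/3317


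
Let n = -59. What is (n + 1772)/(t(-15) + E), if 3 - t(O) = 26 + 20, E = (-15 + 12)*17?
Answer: -1713/94 ≈ -18.223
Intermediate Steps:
E = -51 (E = -3*17 = -51)
t(O) = -43 (t(O) = 3 - (26 + 20) = 3 - 1*46 = 3 - 46 = -43)
(n + 1772)/(t(-15) + E) = (-59 + 1772)/(-43 - 51) = 1713/(-94) = 1713*(-1/94) = -1713/94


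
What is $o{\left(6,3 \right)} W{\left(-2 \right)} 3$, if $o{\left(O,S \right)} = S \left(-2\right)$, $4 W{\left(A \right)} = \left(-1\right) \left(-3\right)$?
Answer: $- \frac{27}{2} \approx -13.5$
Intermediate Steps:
$W{\left(A \right)} = \frac{3}{4}$ ($W{\left(A \right)} = \frac{\left(-1\right) \left(-3\right)}{4} = \frac{1}{4} \cdot 3 = \frac{3}{4}$)
$o{\left(O,S \right)} = - 2 S$
$o{\left(6,3 \right)} W{\left(-2 \right)} 3 = \left(-2\right) 3 \cdot \frac{3}{4} \cdot 3 = \left(-6\right) \frac{3}{4} \cdot 3 = \left(- \frac{9}{2}\right) 3 = - \frac{27}{2}$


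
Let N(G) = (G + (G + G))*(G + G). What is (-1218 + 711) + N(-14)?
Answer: 669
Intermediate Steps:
N(G) = 6*G**2 (N(G) = (G + 2*G)*(2*G) = (3*G)*(2*G) = 6*G**2)
(-1218 + 711) + N(-14) = (-1218 + 711) + 6*(-14)**2 = -507 + 6*196 = -507 + 1176 = 669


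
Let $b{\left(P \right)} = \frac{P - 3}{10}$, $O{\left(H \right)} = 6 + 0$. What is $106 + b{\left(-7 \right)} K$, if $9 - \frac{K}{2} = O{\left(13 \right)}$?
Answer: $100$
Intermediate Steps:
$O{\left(H \right)} = 6$
$K = 6$ ($K = 18 - 12 = 6$)
$b{\left(P \right)} = - \frac{3}{10} + \frac{P}{10}$ ($b{\left(P \right)} = \left(-3 + P\right) \frac{1}{10} = - \frac{3}{10} + \frac{P}{10}$)
$106 + b{\left(-7 \right)} K = 106 + \left(- \frac{3}{10} + \frac{1}{10} \left(-7\right)\right) 6 = 106 + \left(- \frac{3}{10} - \frac{7}{10}\right) 6 = 106 - 6 = 100$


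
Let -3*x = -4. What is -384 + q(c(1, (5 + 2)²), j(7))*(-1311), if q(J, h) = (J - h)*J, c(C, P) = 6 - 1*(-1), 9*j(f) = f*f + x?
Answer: -119698/9 ≈ -13300.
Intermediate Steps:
x = 4/3 (x = -⅓*(-4) = 4/3 ≈ 1.3333)
j(f) = 4/27 + f²/9 (j(f) = (f*f + 4/3)/9 = (f² + 4/3)/9 = (4/3 + f²)/9 = 4/27 + f²/9)
c(C, P) = 7 (c(C, P) = 6 + 1 = 7)
q(J, h) = J*(J - h)
-384 + q(c(1, (5 + 2)²), j(7))*(-1311) = -384 + (7*(7 - (4/27 + (⅑)*7²)))*(-1311) = -384 + (7*(7 - (4/27 + (⅑)*49)))*(-1311) = -384 + (7*(7 - (4/27 + 49/9)))*(-1311) = -384 + (7*(7 - 1*151/27))*(-1311) = -384 + (7*(7 - 151/27))*(-1311) = -384 + (7*(38/27))*(-1311) = -384 + (266/27)*(-1311) = -384 - 116242/9 = -119698/9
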